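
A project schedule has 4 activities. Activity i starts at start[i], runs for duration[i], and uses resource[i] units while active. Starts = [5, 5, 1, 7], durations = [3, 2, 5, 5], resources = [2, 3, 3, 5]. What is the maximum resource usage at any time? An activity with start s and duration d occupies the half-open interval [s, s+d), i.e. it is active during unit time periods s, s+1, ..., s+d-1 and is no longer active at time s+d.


Each activity i is active on [start_i, start_i + duration_i).
Compute total resource usage per time slot:
  t=0: active resources = [], total = 0
  t=1: active resources = [3], total = 3
  t=2: active resources = [3], total = 3
  t=3: active resources = [3], total = 3
  t=4: active resources = [3], total = 3
  t=5: active resources = [2, 3, 3], total = 8
  t=6: active resources = [2, 3], total = 5
  t=7: active resources = [2, 5], total = 7
  t=8: active resources = [5], total = 5
  t=9: active resources = [5], total = 5
  t=10: active resources = [5], total = 5
  t=11: active resources = [5], total = 5
Peak resource demand = 8

8


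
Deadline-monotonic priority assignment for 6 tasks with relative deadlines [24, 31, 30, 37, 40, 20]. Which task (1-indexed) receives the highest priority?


Sort tasks by relative deadline (ascending):
  Task 6: deadline = 20
  Task 1: deadline = 24
  Task 3: deadline = 30
  Task 2: deadline = 31
  Task 4: deadline = 37
  Task 5: deadline = 40
Priority order (highest first): [6, 1, 3, 2, 4, 5]
Highest priority task = 6

6


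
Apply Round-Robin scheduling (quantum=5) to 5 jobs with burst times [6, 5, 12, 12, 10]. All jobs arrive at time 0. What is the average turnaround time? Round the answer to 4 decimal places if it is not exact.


Time quantum = 5
Execution trace:
  J1 runs 5 units, time = 5
  J2 runs 5 units, time = 10
  J3 runs 5 units, time = 15
  J4 runs 5 units, time = 20
  J5 runs 5 units, time = 25
  J1 runs 1 units, time = 26
  J3 runs 5 units, time = 31
  J4 runs 5 units, time = 36
  J5 runs 5 units, time = 41
  J3 runs 2 units, time = 43
  J4 runs 2 units, time = 45
Finish times: [26, 10, 43, 45, 41]
Average turnaround = 165/5 = 33.0

33.0


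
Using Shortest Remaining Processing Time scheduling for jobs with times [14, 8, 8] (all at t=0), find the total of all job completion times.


Since all jobs arrive at t=0, SRPT equals SPT ordering.
SPT order: [8, 8, 14]
Completion times:
  Job 1: p=8, C=8
  Job 2: p=8, C=16
  Job 3: p=14, C=30
Total completion time = 8 + 16 + 30 = 54

54


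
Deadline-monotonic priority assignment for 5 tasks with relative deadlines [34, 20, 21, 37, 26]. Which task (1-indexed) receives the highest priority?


Sort tasks by relative deadline (ascending):
  Task 2: deadline = 20
  Task 3: deadline = 21
  Task 5: deadline = 26
  Task 1: deadline = 34
  Task 4: deadline = 37
Priority order (highest first): [2, 3, 5, 1, 4]
Highest priority task = 2

2


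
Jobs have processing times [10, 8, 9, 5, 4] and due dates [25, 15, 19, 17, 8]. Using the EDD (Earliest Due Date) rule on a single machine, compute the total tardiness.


Sort by due date (EDD order): [(4, 8), (8, 15), (5, 17), (9, 19), (10, 25)]
Compute completion times and tardiness:
  Job 1: p=4, d=8, C=4, tardiness=max(0,4-8)=0
  Job 2: p=8, d=15, C=12, tardiness=max(0,12-15)=0
  Job 3: p=5, d=17, C=17, tardiness=max(0,17-17)=0
  Job 4: p=9, d=19, C=26, tardiness=max(0,26-19)=7
  Job 5: p=10, d=25, C=36, tardiness=max(0,36-25)=11
Total tardiness = 18

18


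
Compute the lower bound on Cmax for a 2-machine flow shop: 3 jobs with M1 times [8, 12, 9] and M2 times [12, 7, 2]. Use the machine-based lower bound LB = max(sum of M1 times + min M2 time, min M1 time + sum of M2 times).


LB1 = sum(M1 times) + min(M2 times) = 29 + 2 = 31
LB2 = min(M1 times) + sum(M2 times) = 8 + 21 = 29
Lower bound = max(LB1, LB2) = max(31, 29) = 31

31


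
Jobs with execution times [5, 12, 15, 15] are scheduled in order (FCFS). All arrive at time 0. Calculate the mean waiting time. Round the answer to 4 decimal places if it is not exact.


FCFS order (as given): [5, 12, 15, 15]
Waiting times:
  Job 1: wait = 0
  Job 2: wait = 5
  Job 3: wait = 17
  Job 4: wait = 32
Sum of waiting times = 54
Average waiting time = 54/4 = 13.5

13.5


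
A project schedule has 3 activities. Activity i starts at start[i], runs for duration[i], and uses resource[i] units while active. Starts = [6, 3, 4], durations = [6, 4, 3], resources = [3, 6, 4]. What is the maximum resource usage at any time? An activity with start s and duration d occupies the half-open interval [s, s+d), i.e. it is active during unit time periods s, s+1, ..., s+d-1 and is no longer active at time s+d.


Each activity i is active on [start_i, start_i + duration_i).
Compute total resource usage per time slot:
  t=0: active resources = [], total = 0
  t=1: active resources = [], total = 0
  t=2: active resources = [], total = 0
  t=3: active resources = [6], total = 6
  t=4: active resources = [6, 4], total = 10
  t=5: active resources = [6, 4], total = 10
  t=6: active resources = [3, 6, 4], total = 13
  t=7: active resources = [3], total = 3
  t=8: active resources = [3], total = 3
  t=9: active resources = [3], total = 3
  t=10: active resources = [3], total = 3
  t=11: active resources = [3], total = 3
Peak resource demand = 13

13


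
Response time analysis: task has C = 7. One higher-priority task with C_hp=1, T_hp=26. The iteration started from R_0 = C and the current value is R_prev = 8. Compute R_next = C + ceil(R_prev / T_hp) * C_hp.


R_next = C + ceil(R_prev / T_hp) * C_hp
ceil(8 / 26) = ceil(0.3077) = 1
Interference = 1 * 1 = 1
R_next = 7 + 1 = 8
R_next = R_prev, so the iteration has converged (response time = 8).

8


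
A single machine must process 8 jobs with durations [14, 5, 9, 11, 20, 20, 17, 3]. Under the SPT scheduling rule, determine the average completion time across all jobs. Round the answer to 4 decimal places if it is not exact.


Sort jobs by processing time (SPT order): [3, 5, 9, 11, 14, 17, 20, 20]
Compute completion times sequentially:
  Job 1: processing = 3, completes at 3
  Job 2: processing = 5, completes at 8
  Job 3: processing = 9, completes at 17
  Job 4: processing = 11, completes at 28
  Job 5: processing = 14, completes at 42
  Job 6: processing = 17, completes at 59
  Job 7: processing = 20, completes at 79
  Job 8: processing = 20, completes at 99
Sum of completion times = 335
Average completion time = 335/8 = 41.875

41.875


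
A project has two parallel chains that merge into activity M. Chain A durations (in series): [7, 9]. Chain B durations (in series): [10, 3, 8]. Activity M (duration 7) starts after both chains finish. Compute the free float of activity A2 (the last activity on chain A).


ES(A2) = sum of predecessors on chain A = 7
EF(A2) = ES + duration = 7 + 9 = 16
Successor of A2 is M. ES(M) = max(sum(A), sum(B)) = max(16, 21) = 21
Free float = ES(successor) - EF(current) = 21 - 16 = 5

5


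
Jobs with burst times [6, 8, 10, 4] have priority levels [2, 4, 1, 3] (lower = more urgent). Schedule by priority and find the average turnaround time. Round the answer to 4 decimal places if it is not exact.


Sort by priority (ascending = highest first):
Order: [(1, 10), (2, 6), (3, 4), (4, 8)]
Completion times:
  Priority 1, burst=10, C=10
  Priority 2, burst=6, C=16
  Priority 3, burst=4, C=20
  Priority 4, burst=8, C=28
Average turnaround = 74/4 = 18.5

18.5


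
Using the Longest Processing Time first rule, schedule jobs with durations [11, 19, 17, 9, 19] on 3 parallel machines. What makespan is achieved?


Sort jobs in decreasing order (LPT): [19, 19, 17, 11, 9]
Assign each job to the least loaded machine:
  Machine 1: jobs [19, 9], load = 28
  Machine 2: jobs [19], load = 19
  Machine 3: jobs [17, 11], load = 28
Makespan = max load = 28

28


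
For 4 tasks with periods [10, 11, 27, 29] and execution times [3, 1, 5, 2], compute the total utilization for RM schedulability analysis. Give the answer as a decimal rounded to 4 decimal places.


Compute individual utilizations (exact fractions):
  Task 1: C/T = 3/10 (approx. 0.3)
  Task 2: C/T = 1/11 (approx. 0.0909)
  Task 3: C/T = 5/27 (approx. 0.1852)
  Task 4: C/T = 2/29 (approx. 0.069)
Total utilization U = 3/10 + 1/11 + 5/27 + 2/29 = 55559/86130
Rounded to 4 decimal places: U = 0.6451
RM (Liu & Layland) bound for 4 tasks = 0.756828; compare with U = 55559/86130 (approx. 0.645060)
U <= bound, so schedulable by RM sufficient condition.

0.6451


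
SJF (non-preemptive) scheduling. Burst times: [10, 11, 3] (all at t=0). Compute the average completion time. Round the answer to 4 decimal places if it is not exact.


SJF order (ascending): [3, 10, 11]
Completion times:
  Job 1: burst=3, C=3
  Job 2: burst=10, C=13
  Job 3: burst=11, C=24
Average completion = 40/3 = 13.3333

13.3333


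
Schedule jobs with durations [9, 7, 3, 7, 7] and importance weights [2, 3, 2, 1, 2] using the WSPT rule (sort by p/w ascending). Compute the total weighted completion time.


Compute p/w ratios and sort ascending (WSPT): [(3, 2), (7, 3), (7, 2), (9, 2), (7, 1)]
Compute weighted completion times:
  Job (p=3,w=2): C=3, w*C=2*3=6
  Job (p=7,w=3): C=10, w*C=3*10=30
  Job (p=7,w=2): C=17, w*C=2*17=34
  Job (p=9,w=2): C=26, w*C=2*26=52
  Job (p=7,w=1): C=33, w*C=1*33=33
Total weighted completion time = 155

155


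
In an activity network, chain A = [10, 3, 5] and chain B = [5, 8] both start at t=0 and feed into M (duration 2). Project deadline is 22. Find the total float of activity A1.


Forward pass: ES(A1) = sum of predecessors on chain A = 0
EF = ES + duration = 0 + 10 = 10
Backward pass: LF(M) = deadline = 22; LS(M) = 22 - 2 = 20
LF(A1) = LS(M) - sum(successors on chain A) = 20 - 8 = 12
LS = LF - duration = 12 - 10 = 2
Total float = LS - ES = 2 - 0 = 2

2


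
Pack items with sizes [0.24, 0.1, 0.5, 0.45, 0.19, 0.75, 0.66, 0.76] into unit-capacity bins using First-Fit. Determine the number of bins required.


Place items sequentially using First-Fit:
  Item 0.24 -> new Bin 1
  Item 0.1 -> Bin 1 (now 0.34)
  Item 0.5 -> Bin 1 (now 0.84)
  Item 0.45 -> new Bin 2
  Item 0.19 -> Bin 2 (now 0.64)
  Item 0.75 -> new Bin 3
  Item 0.66 -> new Bin 4
  Item 0.76 -> new Bin 5
Total bins used = 5

5


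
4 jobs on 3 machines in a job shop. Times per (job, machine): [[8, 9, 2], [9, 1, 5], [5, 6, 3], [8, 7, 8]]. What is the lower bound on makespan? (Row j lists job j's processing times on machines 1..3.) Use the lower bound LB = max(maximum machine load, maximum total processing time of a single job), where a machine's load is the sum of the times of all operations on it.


Machine loads:
  Machine 1: 8 + 9 + 5 + 8 = 30
  Machine 2: 9 + 1 + 6 + 7 = 23
  Machine 3: 2 + 5 + 3 + 8 = 18
Max machine load = 30
Job totals:
  Job 1: 19
  Job 2: 15
  Job 3: 14
  Job 4: 23
Max job total = 23
Lower bound = max(30, 23) = 30

30


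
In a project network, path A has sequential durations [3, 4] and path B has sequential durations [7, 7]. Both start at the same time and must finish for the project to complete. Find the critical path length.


Path A total = 3 + 4 = 7
Path B total = 7 + 7 = 14
Critical path = longest path = max(7, 14) = 14

14


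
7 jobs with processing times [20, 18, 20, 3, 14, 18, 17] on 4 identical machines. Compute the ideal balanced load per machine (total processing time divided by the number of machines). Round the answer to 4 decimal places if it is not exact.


Total processing time = 20 + 18 + 20 + 3 + 14 + 18 + 17 = 110
Number of machines = 4
Ideal balanced load = 110 / 4 = 27.5

27.5


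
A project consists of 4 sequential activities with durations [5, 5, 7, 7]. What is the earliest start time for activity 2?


Activity 2 starts after activities 1 through 1 complete.
Predecessor durations: [5]
ES = 5 = 5

5


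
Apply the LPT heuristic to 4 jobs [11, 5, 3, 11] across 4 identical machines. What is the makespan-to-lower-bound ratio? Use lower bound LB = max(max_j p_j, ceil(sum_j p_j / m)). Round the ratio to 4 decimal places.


LPT order: [11, 11, 5, 3]
Machine loads after assignment: [11, 11, 5, 3]
LPT makespan = 11
Lower bound = max(max_job, ceil(total/4)) = max(11, 8) = 11
Ratio = 11 / 11 = 1.0

1.0


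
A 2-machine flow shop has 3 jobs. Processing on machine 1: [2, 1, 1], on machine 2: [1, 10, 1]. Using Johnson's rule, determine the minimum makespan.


Apply Johnson's rule:
  Group 1 (a <= b): [(2, 1, 10), (3, 1, 1)]
  Group 2 (a > b): [(1, 2, 1)]
Optimal job order: [2, 3, 1]
Schedule:
  Job 2: M1 done at 1, M2 done at 11
  Job 3: M1 done at 2, M2 done at 12
  Job 1: M1 done at 4, M2 done at 13
Makespan = 13

13


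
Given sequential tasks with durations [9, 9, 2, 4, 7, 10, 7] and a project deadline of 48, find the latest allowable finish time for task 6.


LF(activity 6) = deadline - sum of successor durations
Successors: activities 7 through 7 with durations [7]
Sum of successor durations = 7
LF = 48 - 7 = 41

41


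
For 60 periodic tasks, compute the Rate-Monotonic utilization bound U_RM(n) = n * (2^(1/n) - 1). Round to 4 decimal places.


Compute 2^(1/60) = 1.0116194403
Subtract 1: 1.0116194403 - 1 = 0.0116194403
Multiply by n: 60 * 0.0116194403 = 0.6971664180
Round to 4 dp: 0.6972

0.6972


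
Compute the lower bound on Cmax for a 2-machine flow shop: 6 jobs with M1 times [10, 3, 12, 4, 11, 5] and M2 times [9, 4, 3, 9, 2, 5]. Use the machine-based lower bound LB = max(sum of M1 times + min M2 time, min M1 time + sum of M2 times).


LB1 = sum(M1 times) + min(M2 times) = 45 + 2 = 47
LB2 = min(M1 times) + sum(M2 times) = 3 + 32 = 35
Lower bound = max(LB1, LB2) = max(47, 35) = 47

47


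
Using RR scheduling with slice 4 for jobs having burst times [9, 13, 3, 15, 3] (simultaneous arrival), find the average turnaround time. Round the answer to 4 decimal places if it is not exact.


Time quantum = 4
Execution trace:
  J1 runs 4 units, time = 4
  J2 runs 4 units, time = 8
  J3 runs 3 units, time = 11
  J4 runs 4 units, time = 15
  J5 runs 3 units, time = 18
  J1 runs 4 units, time = 22
  J2 runs 4 units, time = 26
  J4 runs 4 units, time = 30
  J1 runs 1 units, time = 31
  J2 runs 4 units, time = 35
  J4 runs 4 units, time = 39
  J2 runs 1 units, time = 40
  J4 runs 3 units, time = 43
Finish times: [31, 40, 11, 43, 18]
Average turnaround = 143/5 = 28.6

28.6


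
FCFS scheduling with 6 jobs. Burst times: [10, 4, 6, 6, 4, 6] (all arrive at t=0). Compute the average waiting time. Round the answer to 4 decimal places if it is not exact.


FCFS order (as given): [10, 4, 6, 6, 4, 6]
Waiting times:
  Job 1: wait = 0
  Job 2: wait = 10
  Job 3: wait = 14
  Job 4: wait = 20
  Job 5: wait = 26
  Job 6: wait = 30
Sum of waiting times = 100
Average waiting time = 100/6 = 16.6667

16.6667


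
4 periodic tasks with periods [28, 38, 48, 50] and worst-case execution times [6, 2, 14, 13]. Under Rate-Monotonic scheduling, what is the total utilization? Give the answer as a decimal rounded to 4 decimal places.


Compute individual utilizations (exact fractions):
  Task 1: C/T = 6/28 = 3/14 (approx. 0.2143)
  Task 2: C/T = 2/38 = 1/19 (approx. 0.0526)
  Task 3: C/T = 14/48 = 7/24 (approx. 0.2917)
  Task 4: C/T = 13/50 (approx. 0.26)
Total utilization U = 3/14 + 1/19 + 7/24 + 13/50 = 65323/79800
Rounded to 4 decimal places: U = 0.8186
RM (Liu & Layland) bound for 4 tasks = 0.756828; compare with U = 65323/79800 (approx. 0.818584)
bound < U <= 1, so the RM sufficient condition is not met (inconclusive; an exact test such as response-time analysis is needed).

0.8186


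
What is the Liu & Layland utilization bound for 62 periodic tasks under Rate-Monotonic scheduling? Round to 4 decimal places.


Compute 2^(1/62) = 1.0112425207
Subtract 1: 1.0112425207 - 1 = 0.0112425207
Multiply by n: 62 * 0.0112425207 = 0.6970362834
Round to 4 dp: 0.6970

0.6970


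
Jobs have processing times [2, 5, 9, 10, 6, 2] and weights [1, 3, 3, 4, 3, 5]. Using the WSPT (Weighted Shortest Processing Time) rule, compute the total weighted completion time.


Compute p/w ratios and sort ascending (WSPT): [(2, 5), (5, 3), (2, 1), (6, 3), (10, 4), (9, 3)]
Compute weighted completion times:
  Job (p=2,w=5): C=2, w*C=5*2=10
  Job (p=5,w=3): C=7, w*C=3*7=21
  Job (p=2,w=1): C=9, w*C=1*9=9
  Job (p=6,w=3): C=15, w*C=3*15=45
  Job (p=10,w=4): C=25, w*C=4*25=100
  Job (p=9,w=3): C=34, w*C=3*34=102
Total weighted completion time = 287

287


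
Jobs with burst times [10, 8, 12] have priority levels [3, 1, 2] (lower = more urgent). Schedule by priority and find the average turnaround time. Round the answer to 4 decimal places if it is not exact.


Sort by priority (ascending = highest first):
Order: [(1, 8), (2, 12), (3, 10)]
Completion times:
  Priority 1, burst=8, C=8
  Priority 2, burst=12, C=20
  Priority 3, burst=10, C=30
Average turnaround = 58/3 = 19.3333

19.3333


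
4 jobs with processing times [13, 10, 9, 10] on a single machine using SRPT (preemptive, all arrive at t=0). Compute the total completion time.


Since all jobs arrive at t=0, SRPT equals SPT ordering.
SPT order: [9, 10, 10, 13]
Completion times:
  Job 1: p=9, C=9
  Job 2: p=10, C=19
  Job 3: p=10, C=29
  Job 4: p=13, C=42
Total completion time = 9 + 19 + 29 + 42 = 99

99


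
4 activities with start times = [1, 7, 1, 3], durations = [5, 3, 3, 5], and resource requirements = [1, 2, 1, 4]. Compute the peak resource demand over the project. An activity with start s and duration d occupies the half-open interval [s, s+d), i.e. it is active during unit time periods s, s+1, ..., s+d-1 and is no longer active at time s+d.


Each activity i is active on [start_i, start_i + duration_i).
Compute total resource usage per time slot:
  t=0: active resources = [], total = 0
  t=1: active resources = [1, 1], total = 2
  t=2: active resources = [1, 1], total = 2
  t=3: active resources = [1, 1, 4], total = 6
  t=4: active resources = [1, 4], total = 5
  t=5: active resources = [1, 4], total = 5
  t=6: active resources = [4], total = 4
  t=7: active resources = [2, 4], total = 6
  t=8: active resources = [2], total = 2
  t=9: active resources = [2], total = 2
Peak resource demand = 6

6


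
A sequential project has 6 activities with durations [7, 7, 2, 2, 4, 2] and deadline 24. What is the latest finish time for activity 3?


LF(activity 3) = deadline - sum of successor durations
Successors: activities 4 through 6 with durations [2, 4, 2]
Sum of successor durations = 8
LF = 24 - 8 = 16

16


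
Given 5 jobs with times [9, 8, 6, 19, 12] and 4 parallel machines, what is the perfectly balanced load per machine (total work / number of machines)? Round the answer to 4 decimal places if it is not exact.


Total processing time = 9 + 8 + 6 + 19 + 12 = 54
Number of machines = 4
Ideal balanced load = 54 / 4 = 13.5

13.5


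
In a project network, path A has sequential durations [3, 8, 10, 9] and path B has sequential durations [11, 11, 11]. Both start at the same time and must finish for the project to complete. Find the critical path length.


Path A total = 3 + 8 + 10 + 9 = 30
Path B total = 11 + 11 + 11 = 33
Critical path = longest path = max(30, 33) = 33

33


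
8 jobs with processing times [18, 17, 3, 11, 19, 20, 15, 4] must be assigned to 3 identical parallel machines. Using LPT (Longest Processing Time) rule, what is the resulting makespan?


Sort jobs in decreasing order (LPT): [20, 19, 18, 17, 15, 11, 4, 3]
Assign each job to the least loaded machine:
  Machine 1: jobs [20, 11, 4], load = 35
  Machine 2: jobs [19, 15, 3], load = 37
  Machine 3: jobs [18, 17], load = 35
Makespan = max load = 37

37


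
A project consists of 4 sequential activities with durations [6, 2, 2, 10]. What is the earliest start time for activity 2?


Activity 2 starts after activities 1 through 1 complete.
Predecessor durations: [6]
ES = 6 = 6

6


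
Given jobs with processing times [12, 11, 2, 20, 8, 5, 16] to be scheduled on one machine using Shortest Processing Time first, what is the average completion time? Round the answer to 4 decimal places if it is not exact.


Sort jobs by processing time (SPT order): [2, 5, 8, 11, 12, 16, 20]
Compute completion times sequentially:
  Job 1: processing = 2, completes at 2
  Job 2: processing = 5, completes at 7
  Job 3: processing = 8, completes at 15
  Job 4: processing = 11, completes at 26
  Job 5: processing = 12, completes at 38
  Job 6: processing = 16, completes at 54
  Job 7: processing = 20, completes at 74
Sum of completion times = 216
Average completion time = 216/7 = 30.8571

30.8571


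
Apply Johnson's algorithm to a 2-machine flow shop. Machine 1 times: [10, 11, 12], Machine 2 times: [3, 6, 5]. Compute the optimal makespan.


Apply Johnson's rule:
  Group 1 (a <= b): []
  Group 2 (a > b): [(2, 11, 6), (3, 12, 5), (1, 10, 3)]
Optimal job order: [2, 3, 1]
Schedule:
  Job 2: M1 done at 11, M2 done at 17
  Job 3: M1 done at 23, M2 done at 28
  Job 1: M1 done at 33, M2 done at 36
Makespan = 36

36


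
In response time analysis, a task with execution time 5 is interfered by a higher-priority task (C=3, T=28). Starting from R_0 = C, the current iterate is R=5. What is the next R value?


R_next = C + ceil(R_prev / T_hp) * C_hp
ceil(5 / 28) = ceil(0.1786) = 1
Interference = 1 * 3 = 3
R_next = 5 + 3 = 8

8


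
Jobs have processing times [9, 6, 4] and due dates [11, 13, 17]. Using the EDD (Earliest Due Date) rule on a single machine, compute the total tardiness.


Sort by due date (EDD order): [(9, 11), (6, 13), (4, 17)]
Compute completion times and tardiness:
  Job 1: p=9, d=11, C=9, tardiness=max(0,9-11)=0
  Job 2: p=6, d=13, C=15, tardiness=max(0,15-13)=2
  Job 3: p=4, d=17, C=19, tardiness=max(0,19-17)=2
Total tardiness = 4

4


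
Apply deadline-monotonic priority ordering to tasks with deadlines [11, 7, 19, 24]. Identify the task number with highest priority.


Sort tasks by relative deadline (ascending):
  Task 2: deadline = 7
  Task 1: deadline = 11
  Task 3: deadline = 19
  Task 4: deadline = 24
Priority order (highest first): [2, 1, 3, 4]
Highest priority task = 2

2


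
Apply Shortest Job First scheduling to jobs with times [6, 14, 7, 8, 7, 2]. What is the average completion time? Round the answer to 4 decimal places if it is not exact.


SJF order (ascending): [2, 6, 7, 7, 8, 14]
Completion times:
  Job 1: burst=2, C=2
  Job 2: burst=6, C=8
  Job 3: burst=7, C=15
  Job 4: burst=7, C=22
  Job 5: burst=8, C=30
  Job 6: burst=14, C=44
Average completion = 121/6 = 20.1667

20.1667


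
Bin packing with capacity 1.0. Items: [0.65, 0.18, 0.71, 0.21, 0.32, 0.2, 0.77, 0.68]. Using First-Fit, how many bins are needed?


Place items sequentially using First-Fit:
  Item 0.65 -> new Bin 1
  Item 0.18 -> Bin 1 (now 0.83)
  Item 0.71 -> new Bin 2
  Item 0.21 -> Bin 2 (now 0.92)
  Item 0.32 -> new Bin 3
  Item 0.2 -> Bin 3 (now 0.52)
  Item 0.77 -> new Bin 4
  Item 0.68 -> new Bin 5
Total bins used = 5

5


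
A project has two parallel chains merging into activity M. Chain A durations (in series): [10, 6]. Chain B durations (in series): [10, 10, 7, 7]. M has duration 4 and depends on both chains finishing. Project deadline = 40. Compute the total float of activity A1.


Forward pass: ES(A1) = sum of predecessors on chain A = 0
EF = ES + duration = 0 + 10 = 10
Backward pass: LF(M) = deadline = 40; LS(M) = 40 - 4 = 36
LF(A1) = LS(M) - sum(successors on chain A) = 36 - 6 = 30
LS = LF - duration = 30 - 10 = 20
Total float = LS - ES = 20 - 0 = 20

20


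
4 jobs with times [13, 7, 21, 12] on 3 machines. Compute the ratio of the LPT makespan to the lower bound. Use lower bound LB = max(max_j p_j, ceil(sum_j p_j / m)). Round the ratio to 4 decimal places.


LPT order: [21, 13, 12, 7]
Machine loads after assignment: [21, 13, 19]
LPT makespan = 21
Lower bound = max(max_job, ceil(total/3)) = max(21, 18) = 21
Ratio = 21 / 21 = 1.0

1.0


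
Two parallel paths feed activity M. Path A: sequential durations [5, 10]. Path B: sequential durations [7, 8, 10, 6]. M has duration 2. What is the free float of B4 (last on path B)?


ES(B4) = sum of predecessors on chain B = 25
EF(B4) = ES + duration = 25 + 6 = 31
Successor of B4 is M. ES(M) = max(sum(A), sum(B)) = max(15, 31) = 31
Free float = ES(successor) - EF(current) = 31 - 31 = 0

0


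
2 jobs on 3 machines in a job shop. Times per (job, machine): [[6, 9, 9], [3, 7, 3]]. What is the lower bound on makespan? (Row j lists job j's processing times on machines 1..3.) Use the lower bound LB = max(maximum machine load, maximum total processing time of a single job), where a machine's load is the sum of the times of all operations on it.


Machine loads:
  Machine 1: 6 + 3 = 9
  Machine 2: 9 + 7 = 16
  Machine 3: 9 + 3 = 12
Max machine load = 16
Job totals:
  Job 1: 24
  Job 2: 13
Max job total = 24
Lower bound = max(16, 24) = 24

24


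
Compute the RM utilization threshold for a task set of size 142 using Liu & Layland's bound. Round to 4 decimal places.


Compute 2^(1/142) = 1.0048932512
Subtract 1: 1.0048932512 - 1 = 0.0048932512
Multiply by n: 142 * 0.0048932512 = 0.6948416704
Round to 4 dp: 0.6948

0.6948


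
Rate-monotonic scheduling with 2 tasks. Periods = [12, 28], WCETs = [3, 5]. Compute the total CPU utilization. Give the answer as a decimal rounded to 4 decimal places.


Compute individual utilizations (exact fractions):
  Task 1: C/T = 3/12 = 1/4 (approx. 0.25)
  Task 2: C/T = 5/28 (approx. 0.1786)
Total utilization U = 1/4 + 5/28 = 3/7
Rounded to 4 decimal places: U = 0.4286
RM (Liu & Layland) bound for 2 tasks = 0.828427; compare with U = 3/7 (approx. 0.428571)
U <= bound, so schedulable by RM sufficient condition.

0.4286


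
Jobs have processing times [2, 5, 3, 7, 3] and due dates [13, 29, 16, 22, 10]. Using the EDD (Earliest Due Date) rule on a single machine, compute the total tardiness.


Sort by due date (EDD order): [(3, 10), (2, 13), (3, 16), (7, 22), (5, 29)]
Compute completion times and tardiness:
  Job 1: p=3, d=10, C=3, tardiness=max(0,3-10)=0
  Job 2: p=2, d=13, C=5, tardiness=max(0,5-13)=0
  Job 3: p=3, d=16, C=8, tardiness=max(0,8-16)=0
  Job 4: p=7, d=22, C=15, tardiness=max(0,15-22)=0
  Job 5: p=5, d=29, C=20, tardiness=max(0,20-29)=0
Total tardiness = 0

0


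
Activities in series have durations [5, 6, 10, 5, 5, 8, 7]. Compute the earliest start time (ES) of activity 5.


Activity 5 starts after activities 1 through 4 complete.
Predecessor durations: [5, 6, 10, 5]
ES = 5 + 6 + 10 + 5 = 26

26


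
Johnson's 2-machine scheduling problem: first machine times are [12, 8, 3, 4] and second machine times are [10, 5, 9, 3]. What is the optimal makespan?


Apply Johnson's rule:
  Group 1 (a <= b): [(3, 3, 9)]
  Group 2 (a > b): [(1, 12, 10), (2, 8, 5), (4, 4, 3)]
Optimal job order: [3, 1, 2, 4]
Schedule:
  Job 3: M1 done at 3, M2 done at 12
  Job 1: M1 done at 15, M2 done at 25
  Job 2: M1 done at 23, M2 done at 30
  Job 4: M1 done at 27, M2 done at 33
Makespan = 33

33


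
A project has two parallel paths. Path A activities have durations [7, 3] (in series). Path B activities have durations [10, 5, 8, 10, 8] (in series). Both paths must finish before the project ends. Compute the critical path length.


Path A total = 7 + 3 = 10
Path B total = 10 + 5 + 8 + 10 + 8 = 41
Critical path = longest path = max(10, 41) = 41

41


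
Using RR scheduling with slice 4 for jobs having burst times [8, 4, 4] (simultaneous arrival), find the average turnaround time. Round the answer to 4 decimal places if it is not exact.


Time quantum = 4
Execution trace:
  J1 runs 4 units, time = 4
  J2 runs 4 units, time = 8
  J3 runs 4 units, time = 12
  J1 runs 4 units, time = 16
Finish times: [16, 8, 12]
Average turnaround = 36/3 = 12.0

12.0


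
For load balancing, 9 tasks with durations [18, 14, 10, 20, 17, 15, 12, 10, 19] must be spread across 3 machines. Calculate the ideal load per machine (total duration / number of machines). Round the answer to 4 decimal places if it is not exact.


Total processing time = 18 + 14 + 10 + 20 + 17 + 15 + 12 + 10 + 19 = 135
Number of machines = 3
Ideal balanced load = 135 / 3 = 45.0

45.0


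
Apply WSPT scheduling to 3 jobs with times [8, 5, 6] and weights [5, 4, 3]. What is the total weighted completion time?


Compute p/w ratios and sort ascending (WSPT): [(5, 4), (8, 5), (6, 3)]
Compute weighted completion times:
  Job (p=5,w=4): C=5, w*C=4*5=20
  Job (p=8,w=5): C=13, w*C=5*13=65
  Job (p=6,w=3): C=19, w*C=3*19=57
Total weighted completion time = 142

142


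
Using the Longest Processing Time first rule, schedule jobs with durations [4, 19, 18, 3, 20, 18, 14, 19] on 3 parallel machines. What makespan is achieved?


Sort jobs in decreasing order (LPT): [20, 19, 19, 18, 18, 14, 4, 3]
Assign each job to the least loaded machine:
  Machine 1: jobs [20, 14, 4], load = 38
  Machine 2: jobs [19, 18, 3], load = 40
  Machine 3: jobs [19, 18], load = 37
Makespan = max load = 40

40


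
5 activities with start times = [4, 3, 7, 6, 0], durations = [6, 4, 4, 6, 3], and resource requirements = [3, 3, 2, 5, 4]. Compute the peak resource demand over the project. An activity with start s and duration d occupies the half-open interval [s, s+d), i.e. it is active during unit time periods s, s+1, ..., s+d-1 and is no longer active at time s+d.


Each activity i is active on [start_i, start_i + duration_i).
Compute total resource usage per time slot:
  t=0: active resources = [4], total = 4
  t=1: active resources = [4], total = 4
  t=2: active resources = [4], total = 4
  t=3: active resources = [3], total = 3
  t=4: active resources = [3, 3], total = 6
  t=5: active resources = [3, 3], total = 6
  t=6: active resources = [3, 3, 5], total = 11
  t=7: active resources = [3, 2, 5], total = 10
  t=8: active resources = [3, 2, 5], total = 10
  t=9: active resources = [3, 2, 5], total = 10
  t=10: active resources = [2, 5], total = 7
  t=11: active resources = [5], total = 5
Peak resource demand = 11

11


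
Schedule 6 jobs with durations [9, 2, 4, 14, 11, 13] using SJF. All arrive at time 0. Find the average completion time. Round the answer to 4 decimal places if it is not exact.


SJF order (ascending): [2, 4, 9, 11, 13, 14]
Completion times:
  Job 1: burst=2, C=2
  Job 2: burst=4, C=6
  Job 3: burst=9, C=15
  Job 4: burst=11, C=26
  Job 5: burst=13, C=39
  Job 6: burst=14, C=53
Average completion = 141/6 = 23.5

23.5


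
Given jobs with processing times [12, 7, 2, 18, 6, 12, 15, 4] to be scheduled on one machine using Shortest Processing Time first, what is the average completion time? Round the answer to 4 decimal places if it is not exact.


Sort jobs by processing time (SPT order): [2, 4, 6, 7, 12, 12, 15, 18]
Compute completion times sequentially:
  Job 1: processing = 2, completes at 2
  Job 2: processing = 4, completes at 6
  Job 3: processing = 6, completes at 12
  Job 4: processing = 7, completes at 19
  Job 5: processing = 12, completes at 31
  Job 6: processing = 12, completes at 43
  Job 7: processing = 15, completes at 58
  Job 8: processing = 18, completes at 76
Sum of completion times = 247
Average completion time = 247/8 = 30.875

30.875


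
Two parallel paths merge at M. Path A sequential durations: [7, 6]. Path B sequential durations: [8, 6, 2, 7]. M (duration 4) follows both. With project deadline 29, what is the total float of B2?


Forward pass: ES(B2) = sum of predecessors on chain B = 8
EF = ES + duration = 8 + 6 = 14
Backward pass: LF(M) = deadline = 29; LS(M) = 29 - 4 = 25
LF(B2) = LS(M) - sum(successors on chain B) = 25 - 9 = 16
LS = LF - duration = 16 - 6 = 10
Total float = LS - ES = 10 - 8 = 2

2


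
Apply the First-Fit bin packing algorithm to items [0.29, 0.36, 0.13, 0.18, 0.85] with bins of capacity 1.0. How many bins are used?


Place items sequentially using First-Fit:
  Item 0.29 -> new Bin 1
  Item 0.36 -> Bin 1 (now 0.65)
  Item 0.13 -> Bin 1 (now 0.78)
  Item 0.18 -> Bin 1 (now 0.96)
  Item 0.85 -> new Bin 2
Total bins used = 2

2


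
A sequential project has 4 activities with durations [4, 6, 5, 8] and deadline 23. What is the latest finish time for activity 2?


LF(activity 2) = deadline - sum of successor durations
Successors: activities 3 through 4 with durations [5, 8]
Sum of successor durations = 13
LF = 23 - 13 = 10

10


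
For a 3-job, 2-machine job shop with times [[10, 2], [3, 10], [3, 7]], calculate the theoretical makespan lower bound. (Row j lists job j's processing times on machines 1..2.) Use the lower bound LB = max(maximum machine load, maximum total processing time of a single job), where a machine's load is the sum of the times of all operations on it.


Machine loads:
  Machine 1: 10 + 3 + 3 = 16
  Machine 2: 2 + 10 + 7 = 19
Max machine load = 19
Job totals:
  Job 1: 12
  Job 2: 13
  Job 3: 10
Max job total = 13
Lower bound = max(19, 13) = 19

19


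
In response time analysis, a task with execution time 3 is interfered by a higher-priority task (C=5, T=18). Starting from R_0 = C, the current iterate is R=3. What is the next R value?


R_next = C + ceil(R_prev / T_hp) * C_hp
ceil(3 / 18) = ceil(0.1667) = 1
Interference = 1 * 5 = 5
R_next = 3 + 5 = 8

8


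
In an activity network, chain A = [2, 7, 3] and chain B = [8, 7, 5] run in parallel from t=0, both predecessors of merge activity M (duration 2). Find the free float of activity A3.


ES(A3) = sum of predecessors on chain A = 9
EF(A3) = ES + duration = 9 + 3 = 12
Successor of A3 is M. ES(M) = max(sum(A), sum(B)) = max(12, 20) = 20
Free float = ES(successor) - EF(current) = 20 - 12 = 8

8


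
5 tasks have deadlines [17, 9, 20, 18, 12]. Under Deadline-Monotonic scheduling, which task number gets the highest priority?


Sort tasks by relative deadline (ascending):
  Task 2: deadline = 9
  Task 5: deadline = 12
  Task 1: deadline = 17
  Task 4: deadline = 18
  Task 3: deadline = 20
Priority order (highest first): [2, 5, 1, 4, 3]
Highest priority task = 2

2


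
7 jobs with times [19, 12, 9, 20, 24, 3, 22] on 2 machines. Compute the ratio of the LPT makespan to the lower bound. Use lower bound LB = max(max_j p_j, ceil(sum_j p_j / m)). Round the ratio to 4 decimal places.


LPT order: [24, 22, 20, 19, 12, 9, 3]
Machine loads after assignment: [55, 54]
LPT makespan = 55
Lower bound = max(max_job, ceil(total/2)) = max(24, 55) = 55
Ratio = 55 / 55 = 1.0

1.0


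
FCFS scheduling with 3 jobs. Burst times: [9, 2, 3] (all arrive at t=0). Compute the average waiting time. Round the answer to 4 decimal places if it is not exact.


FCFS order (as given): [9, 2, 3]
Waiting times:
  Job 1: wait = 0
  Job 2: wait = 9
  Job 3: wait = 11
Sum of waiting times = 20
Average waiting time = 20/3 = 6.6667

6.6667


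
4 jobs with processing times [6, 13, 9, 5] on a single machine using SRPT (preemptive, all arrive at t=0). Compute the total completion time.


Since all jobs arrive at t=0, SRPT equals SPT ordering.
SPT order: [5, 6, 9, 13]
Completion times:
  Job 1: p=5, C=5
  Job 2: p=6, C=11
  Job 3: p=9, C=20
  Job 4: p=13, C=33
Total completion time = 5 + 11 + 20 + 33 = 69

69


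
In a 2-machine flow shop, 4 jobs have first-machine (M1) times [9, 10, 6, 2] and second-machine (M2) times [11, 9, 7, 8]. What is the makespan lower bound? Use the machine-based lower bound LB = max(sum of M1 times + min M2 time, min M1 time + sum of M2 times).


LB1 = sum(M1 times) + min(M2 times) = 27 + 7 = 34
LB2 = min(M1 times) + sum(M2 times) = 2 + 35 = 37
Lower bound = max(LB1, LB2) = max(34, 37) = 37

37


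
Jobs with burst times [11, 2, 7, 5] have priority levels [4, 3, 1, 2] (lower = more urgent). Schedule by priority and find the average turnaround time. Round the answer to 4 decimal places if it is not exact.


Sort by priority (ascending = highest first):
Order: [(1, 7), (2, 5), (3, 2), (4, 11)]
Completion times:
  Priority 1, burst=7, C=7
  Priority 2, burst=5, C=12
  Priority 3, burst=2, C=14
  Priority 4, burst=11, C=25
Average turnaround = 58/4 = 14.5

14.5


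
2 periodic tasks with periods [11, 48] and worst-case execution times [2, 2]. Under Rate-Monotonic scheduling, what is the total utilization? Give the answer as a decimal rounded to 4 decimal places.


Compute individual utilizations (exact fractions):
  Task 1: C/T = 2/11 (approx. 0.1818)
  Task 2: C/T = 2/48 = 1/24 (approx. 0.0417)
Total utilization U = 2/11 + 1/24 = 59/264
Rounded to 4 decimal places: U = 0.2235
RM (Liu & Layland) bound for 2 tasks = 0.828427; compare with U = 59/264 (approx. 0.223485)
U <= bound, so schedulable by RM sufficient condition.

0.2235


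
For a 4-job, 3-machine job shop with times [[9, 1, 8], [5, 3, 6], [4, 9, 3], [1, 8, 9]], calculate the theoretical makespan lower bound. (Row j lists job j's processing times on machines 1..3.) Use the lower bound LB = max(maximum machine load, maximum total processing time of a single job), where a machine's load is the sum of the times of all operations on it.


Machine loads:
  Machine 1: 9 + 5 + 4 + 1 = 19
  Machine 2: 1 + 3 + 9 + 8 = 21
  Machine 3: 8 + 6 + 3 + 9 = 26
Max machine load = 26
Job totals:
  Job 1: 18
  Job 2: 14
  Job 3: 16
  Job 4: 18
Max job total = 18
Lower bound = max(26, 18) = 26

26


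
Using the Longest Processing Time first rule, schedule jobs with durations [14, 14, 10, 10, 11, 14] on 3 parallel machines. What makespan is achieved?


Sort jobs in decreasing order (LPT): [14, 14, 14, 11, 10, 10]
Assign each job to the least loaded machine:
  Machine 1: jobs [14, 11], load = 25
  Machine 2: jobs [14, 10], load = 24
  Machine 3: jobs [14, 10], load = 24
Makespan = max load = 25

25


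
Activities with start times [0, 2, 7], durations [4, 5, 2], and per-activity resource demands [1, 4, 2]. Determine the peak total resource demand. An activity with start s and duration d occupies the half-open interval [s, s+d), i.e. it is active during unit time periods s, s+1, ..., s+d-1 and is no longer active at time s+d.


Each activity i is active on [start_i, start_i + duration_i).
Compute total resource usage per time slot:
  t=0: active resources = [1], total = 1
  t=1: active resources = [1], total = 1
  t=2: active resources = [1, 4], total = 5
  t=3: active resources = [1, 4], total = 5
  t=4: active resources = [4], total = 4
  t=5: active resources = [4], total = 4
  t=6: active resources = [4], total = 4
  t=7: active resources = [2], total = 2
  t=8: active resources = [2], total = 2
Peak resource demand = 5

5


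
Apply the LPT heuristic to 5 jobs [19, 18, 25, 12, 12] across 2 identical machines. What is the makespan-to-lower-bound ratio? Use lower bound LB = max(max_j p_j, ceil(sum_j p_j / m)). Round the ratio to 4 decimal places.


LPT order: [25, 19, 18, 12, 12]
Machine loads after assignment: [49, 37]
LPT makespan = 49
Lower bound = max(max_job, ceil(total/2)) = max(25, 43) = 43
Ratio = 49 / 43 = 1.1395

1.1395


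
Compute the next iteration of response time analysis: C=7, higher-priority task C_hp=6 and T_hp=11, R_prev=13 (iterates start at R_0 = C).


R_next = C + ceil(R_prev / T_hp) * C_hp
ceil(13 / 11) = ceil(1.1818) = 2
Interference = 2 * 6 = 12
R_next = 7 + 12 = 19

19


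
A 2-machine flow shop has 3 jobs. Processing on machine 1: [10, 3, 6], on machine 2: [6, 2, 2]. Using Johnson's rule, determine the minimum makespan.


Apply Johnson's rule:
  Group 1 (a <= b): []
  Group 2 (a > b): [(1, 10, 6), (2, 3, 2), (3, 6, 2)]
Optimal job order: [1, 2, 3]
Schedule:
  Job 1: M1 done at 10, M2 done at 16
  Job 2: M1 done at 13, M2 done at 18
  Job 3: M1 done at 19, M2 done at 21
Makespan = 21

21


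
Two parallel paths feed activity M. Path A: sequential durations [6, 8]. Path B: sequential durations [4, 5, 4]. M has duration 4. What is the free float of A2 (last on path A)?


ES(A2) = sum of predecessors on chain A = 6
EF(A2) = ES + duration = 6 + 8 = 14
Successor of A2 is M. ES(M) = max(sum(A), sum(B)) = max(14, 13) = 14
Free float = ES(successor) - EF(current) = 14 - 14 = 0

0


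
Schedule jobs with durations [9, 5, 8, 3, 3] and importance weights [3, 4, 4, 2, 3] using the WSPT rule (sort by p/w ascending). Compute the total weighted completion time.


Compute p/w ratios and sort ascending (WSPT): [(3, 3), (5, 4), (3, 2), (8, 4), (9, 3)]
Compute weighted completion times:
  Job (p=3,w=3): C=3, w*C=3*3=9
  Job (p=5,w=4): C=8, w*C=4*8=32
  Job (p=3,w=2): C=11, w*C=2*11=22
  Job (p=8,w=4): C=19, w*C=4*19=76
  Job (p=9,w=3): C=28, w*C=3*28=84
Total weighted completion time = 223

223
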